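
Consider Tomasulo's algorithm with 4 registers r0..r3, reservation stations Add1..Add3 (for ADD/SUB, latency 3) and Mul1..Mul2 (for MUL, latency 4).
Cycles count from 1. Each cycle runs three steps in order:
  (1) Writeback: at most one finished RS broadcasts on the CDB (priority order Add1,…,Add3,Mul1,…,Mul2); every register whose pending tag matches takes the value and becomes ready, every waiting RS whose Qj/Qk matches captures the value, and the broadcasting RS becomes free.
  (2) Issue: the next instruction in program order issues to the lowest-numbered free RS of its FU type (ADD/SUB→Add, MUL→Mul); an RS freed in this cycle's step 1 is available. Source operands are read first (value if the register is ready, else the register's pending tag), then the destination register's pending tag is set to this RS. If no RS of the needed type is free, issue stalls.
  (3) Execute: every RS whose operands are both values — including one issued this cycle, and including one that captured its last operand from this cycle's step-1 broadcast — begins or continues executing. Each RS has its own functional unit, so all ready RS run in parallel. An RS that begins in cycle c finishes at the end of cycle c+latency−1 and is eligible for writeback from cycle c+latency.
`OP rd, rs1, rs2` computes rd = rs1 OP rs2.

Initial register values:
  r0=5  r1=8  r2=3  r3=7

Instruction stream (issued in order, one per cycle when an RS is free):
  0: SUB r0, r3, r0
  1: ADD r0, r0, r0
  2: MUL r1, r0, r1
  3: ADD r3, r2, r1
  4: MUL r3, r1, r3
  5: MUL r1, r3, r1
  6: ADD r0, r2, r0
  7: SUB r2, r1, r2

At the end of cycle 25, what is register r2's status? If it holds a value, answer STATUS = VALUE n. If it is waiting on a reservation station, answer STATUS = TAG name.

cycle 1: issue SUB r0<-Add1 // r0:Add1,r1:8,r2:3,r3:7
cycle 2: issue ADD r0<-Add2 // r0:Add2,r1:8,r2:3,r3:7
cycle 3: issue MUL r1<-Mul1 // r0:Add2,r1:Mul1,r2:3,r3:7
cycle 4: CDB Add1=2; issue ADD r3<-Add1 // r0:Add2,r1:Mul1,r2:3,r3:Add1
cycle 5: issue MUL r3<-Mul2 // r0:Add2,r1:Mul1,r2:3,r3:Mul2
cycle 6: stall // r0:Add2,r1:Mul1,r2:3,r3:Mul2
cycle 7: CDB Add2=4; stall // r0:4,r1:Mul1,r2:3,r3:Mul2
cycle 8: stall // r0:4,r1:Mul1,r2:3,r3:Mul2
cycle 9: stall // r0:4,r1:Mul1,r2:3,r3:Mul2
cycle 10: stall // r0:4,r1:Mul1,r2:3,r3:Mul2
cycle 11: CDB Mul1=32; issue MUL r1<-Mul1 // r0:4,r1:Mul1,r2:3,r3:Mul2
cycle 12: issue ADD r0<-Add2 // r0:Add2,r1:Mul1,r2:3,r3:Mul2
cycle 13: issue SUB r2<-Add3 // r0:Add2,r1:Mul1,r2:Add3,r3:Mul2
cycle 14: CDB Add1=35 // r0:Add2,r1:Mul1,r2:Add3,r3:Mul2
cycle 15: CDB Add2=7 // r0:7,r1:Mul1,r2:Add3,r3:Mul2
cycle 16: - // r0:7,r1:Mul1,r2:Add3,r3:Mul2
cycle 17: - // r0:7,r1:Mul1,r2:Add3,r3:Mul2
cycle 18: CDB Mul2=1120 // r0:7,r1:Mul1,r2:Add3,r3:1120
cycle 19: - // r0:7,r1:Mul1,r2:Add3,r3:1120
cycle 20: - // r0:7,r1:Mul1,r2:Add3,r3:1120
cycle 21: - // r0:7,r1:Mul1,r2:Add3,r3:1120
cycle 22: CDB Mul1=35840 // r0:7,r1:35840,r2:Add3,r3:1120
cycle 23: - // r0:7,r1:35840,r2:Add3,r3:1120
cycle 24: - // r0:7,r1:35840,r2:Add3,r3:1120
cycle 25: CDB Add3=35837 // r0:7,r1:35840,r2:35837,r3:1120

STATUS = VALUE 35837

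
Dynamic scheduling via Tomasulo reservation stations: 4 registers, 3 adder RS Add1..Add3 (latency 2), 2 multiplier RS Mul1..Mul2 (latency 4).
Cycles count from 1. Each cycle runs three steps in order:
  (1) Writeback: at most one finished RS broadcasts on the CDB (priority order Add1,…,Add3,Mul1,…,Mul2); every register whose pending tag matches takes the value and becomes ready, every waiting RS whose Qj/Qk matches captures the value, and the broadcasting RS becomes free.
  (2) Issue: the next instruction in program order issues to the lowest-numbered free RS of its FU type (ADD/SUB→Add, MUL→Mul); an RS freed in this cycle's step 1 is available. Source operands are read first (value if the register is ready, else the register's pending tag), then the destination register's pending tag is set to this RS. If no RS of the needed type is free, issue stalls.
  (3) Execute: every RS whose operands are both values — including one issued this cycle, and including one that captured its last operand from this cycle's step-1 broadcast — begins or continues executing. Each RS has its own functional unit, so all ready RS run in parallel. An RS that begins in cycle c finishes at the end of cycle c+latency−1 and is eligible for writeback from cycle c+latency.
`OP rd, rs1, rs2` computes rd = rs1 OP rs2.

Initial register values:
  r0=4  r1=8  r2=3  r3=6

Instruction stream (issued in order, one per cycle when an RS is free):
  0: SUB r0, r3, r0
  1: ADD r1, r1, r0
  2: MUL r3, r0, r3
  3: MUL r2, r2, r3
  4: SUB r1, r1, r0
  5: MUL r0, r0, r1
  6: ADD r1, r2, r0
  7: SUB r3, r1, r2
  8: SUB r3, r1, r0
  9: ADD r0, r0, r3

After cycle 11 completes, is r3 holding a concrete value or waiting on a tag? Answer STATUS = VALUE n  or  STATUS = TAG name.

STATUS = TAG Add3

cycle 1: issue SUB r0<-Add1 // r0:Add1,r1:8,r2:3,r3:6
cycle 2: issue ADD r1<-Add2 // r0:Add1,r1:Add2,r2:3,r3:6
cycle 3: CDB Add1=2; issue MUL r3<-Mul1 // r0:2,r1:Add2,r2:3,r3:Mul1
cycle 4: issue MUL r2<-Mul2 // r0:2,r1:Add2,r2:Mul2,r3:Mul1
cycle 5: CDB Add2=10; issue SUB r1<-Add1 // r0:2,r1:Add1,r2:Mul2,r3:Mul1
cycle 6: stall // r0:2,r1:Add1,r2:Mul2,r3:Mul1
cycle 7: CDB Add1=8; stall // r0:2,r1:8,r2:Mul2,r3:Mul1
cycle 8: CDB Mul1=12; issue MUL r0<-Mul1 // r0:Mul1,r1:8,r2:Mul2,r3:12
cycle 9: issue ADD r1<-Add1 // r0:Mul1,r1:Add1,r2:Mul2,r3:12
cycle 10: issue SUB r3<-Add2 // r0:Mul1,r1:Add1,r2:Mul2,r3:Add2
cycle 11: issue SUB r3<-Add3 // r0:Mul1,r1:Add1,r2:Mul2,r3:Add3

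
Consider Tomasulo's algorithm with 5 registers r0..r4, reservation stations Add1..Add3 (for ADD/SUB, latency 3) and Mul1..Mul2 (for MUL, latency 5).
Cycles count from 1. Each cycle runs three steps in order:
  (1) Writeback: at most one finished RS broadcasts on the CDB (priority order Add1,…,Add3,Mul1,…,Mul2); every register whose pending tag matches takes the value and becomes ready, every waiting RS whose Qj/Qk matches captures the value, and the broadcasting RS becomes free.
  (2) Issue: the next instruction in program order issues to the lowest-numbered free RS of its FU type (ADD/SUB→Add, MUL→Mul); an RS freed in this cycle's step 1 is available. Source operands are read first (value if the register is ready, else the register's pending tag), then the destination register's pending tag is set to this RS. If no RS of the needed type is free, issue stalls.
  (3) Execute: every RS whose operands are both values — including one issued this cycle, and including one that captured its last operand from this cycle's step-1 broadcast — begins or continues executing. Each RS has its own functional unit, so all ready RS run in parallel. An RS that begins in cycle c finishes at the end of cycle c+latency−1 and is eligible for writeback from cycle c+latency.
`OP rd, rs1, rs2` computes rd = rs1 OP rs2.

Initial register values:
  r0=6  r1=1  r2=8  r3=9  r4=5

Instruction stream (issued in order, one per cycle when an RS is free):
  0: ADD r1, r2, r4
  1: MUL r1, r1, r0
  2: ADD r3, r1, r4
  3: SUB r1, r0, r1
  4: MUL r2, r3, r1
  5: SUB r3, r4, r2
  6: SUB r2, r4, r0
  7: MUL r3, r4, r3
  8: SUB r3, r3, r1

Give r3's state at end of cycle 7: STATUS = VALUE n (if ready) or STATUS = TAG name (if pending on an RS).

cycle 1: issue ADD r1<-Add1 // r0:6,r1:Add1,r2:8,r3:9,r4:5
cycle 2: issue MUL r1<-Mul1 // r0:6,r1:Mul1,r2:8,r3:9,r4:5
cycle 3: issue ADD r3<-Add2 // r0:6,r1:Mul1,r2:8,r3:Add2,r4:5
cycle 4: CDB Add1=13; issue SUB r1<-Add1 // r0:6,r1:Add1,r2:8,r3:Add2,r4:5
cycle 5: issue MUL r2<-Mul2 // r0:6,r1:Add1,r2:Mul2,r3:Add2,r4:5
cycle 6: issue SUB r3<-Add3 // r0:6,r1:Add1,r2:Mul2,r3:Add3,r4:5
cycle 7: stall // r0:6,r1:Add1,r2:Mul2,r3:Add3,r4:5

STATUS = TAG Add3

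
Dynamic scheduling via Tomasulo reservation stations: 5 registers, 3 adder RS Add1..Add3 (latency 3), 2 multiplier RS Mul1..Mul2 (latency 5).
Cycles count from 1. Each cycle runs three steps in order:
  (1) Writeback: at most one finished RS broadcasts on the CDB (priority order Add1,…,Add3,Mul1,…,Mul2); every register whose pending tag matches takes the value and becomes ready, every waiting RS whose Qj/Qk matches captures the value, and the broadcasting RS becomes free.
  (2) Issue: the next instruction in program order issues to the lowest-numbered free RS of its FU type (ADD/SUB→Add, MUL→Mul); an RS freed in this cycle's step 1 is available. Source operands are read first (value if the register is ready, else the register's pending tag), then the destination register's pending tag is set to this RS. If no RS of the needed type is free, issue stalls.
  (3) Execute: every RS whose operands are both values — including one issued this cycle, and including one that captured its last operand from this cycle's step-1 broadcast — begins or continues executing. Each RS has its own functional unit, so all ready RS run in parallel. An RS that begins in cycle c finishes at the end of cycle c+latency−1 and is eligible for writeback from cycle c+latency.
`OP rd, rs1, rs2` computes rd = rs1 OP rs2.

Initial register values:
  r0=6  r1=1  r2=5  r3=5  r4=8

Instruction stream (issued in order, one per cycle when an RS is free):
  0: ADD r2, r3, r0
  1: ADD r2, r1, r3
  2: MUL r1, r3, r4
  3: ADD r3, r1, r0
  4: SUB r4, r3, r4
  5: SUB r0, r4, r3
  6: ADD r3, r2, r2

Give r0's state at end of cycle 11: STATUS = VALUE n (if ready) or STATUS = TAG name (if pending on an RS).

STATUS = TAG Add3

cycle 1: issue ADD r2<-Add1 // r0:6,r1:1,r2:Add1,r3:5,r4:8
cycle 2: issue ADD r2<-Add2 // r0:6,r1:1,r2:Add2,r3:5,r4:8
cycle 3: issue MUL r1<-Mul1 // r0:6,r1:Mul1,r2:Add2,r3:5,r4:8
cycle 4: CDB Add1=11; issue ADD r3<-Add1 // r0:6,r1:Mul1,r2:Add2,r3:Add1,r4:8
cycle 5: CDB Add2=6; issue SUB r4<-Add2 // r0:6,r1:Mul1,r2:6,r3:Add1,r4:Add2
cycle 6: issue SUB r0<-Add3 // r0:Add3,r1:Mul1,r2:6,r3:Add1,r4:Add2
cycle 7: stall // r0:Add3,r1:Mul1,r2:6,r3:Add1,r4:Add2
cycle 8: CDB Mul1=40; stall // r0:Add3,r1:40,r2:6,r3:Add1,r4:Add2
cycle 9: stall // r0:Add3,r1:40,r2:6,r3:Add1,r4:Add2
cycle 10: stall // r0:Add3,r1:40,r2:6,r3:Add1,r4:Add2
cycle 11: CDB Add1=46; issue ADD r3<-Add1 // r0:Add3,r1:40,r2:6,r3:Add1,r4:Add2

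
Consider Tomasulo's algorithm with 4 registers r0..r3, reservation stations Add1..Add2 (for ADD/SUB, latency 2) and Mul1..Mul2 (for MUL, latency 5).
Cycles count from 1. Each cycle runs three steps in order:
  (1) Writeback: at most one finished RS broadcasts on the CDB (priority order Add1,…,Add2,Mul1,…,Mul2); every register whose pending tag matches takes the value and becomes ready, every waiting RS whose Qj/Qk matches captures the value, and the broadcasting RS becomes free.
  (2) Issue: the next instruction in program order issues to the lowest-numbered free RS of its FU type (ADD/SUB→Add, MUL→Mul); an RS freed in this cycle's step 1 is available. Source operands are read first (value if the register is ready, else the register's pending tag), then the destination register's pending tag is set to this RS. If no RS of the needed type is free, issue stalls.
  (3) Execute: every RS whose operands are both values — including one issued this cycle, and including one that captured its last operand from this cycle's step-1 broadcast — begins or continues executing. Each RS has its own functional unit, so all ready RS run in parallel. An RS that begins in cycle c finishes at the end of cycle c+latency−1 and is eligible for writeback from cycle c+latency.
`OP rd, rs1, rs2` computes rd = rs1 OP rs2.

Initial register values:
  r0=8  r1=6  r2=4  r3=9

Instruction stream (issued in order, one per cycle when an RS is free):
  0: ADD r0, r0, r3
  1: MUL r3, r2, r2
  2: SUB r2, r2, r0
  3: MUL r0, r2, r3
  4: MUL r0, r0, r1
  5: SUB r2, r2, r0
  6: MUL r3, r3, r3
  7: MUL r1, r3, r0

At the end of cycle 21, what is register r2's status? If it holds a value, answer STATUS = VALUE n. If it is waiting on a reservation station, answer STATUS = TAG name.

cycle 1: issue ADD r0<-Add1 // r0:Add1,r1:6,r2:4,r3:9
cycle 2: issue MUL r3<-Mul1 // r0:Add1,r1:6,r2:4,r3:Mul1
cycle 3: CDB Add1=17; issue SUB r2<-Add1 // r0:17,r1:6,r2:Add1,r3:Mul1
cycle 4: issue MUL r0<-Mul2 // r0:Mul2,r1:6,r2:Add1,r3:Mul1
cycle 5: CDB Add1=-13; stall // r0:Mul2,r1:6,r2:-13,r3:Mul1
cycle 6: stall // r0:Mul2,r1:6,r2:-13,r3:Mul1
cycle 7: CDB Mul1=16; issue MUL r0<-Mul1 // r0:Mul1,r1:6,r2:-13,r3:16
cycle 8: issue SUB r2<-Add1 // r0:Mul1,r1:6,r2:Add1,r3:16
cycle 9: stall // r0:Mul1,r1:6,r2:Add1,r3:16
cycle 10: stall // r0:Mul1,r1:6,r2:Add1,r3:16
cycle 11: stall // r0:Mul1,r1:6,r2:Add1,r3:16
cycle 12: CDB Mul2=-208; issue MUL r3<-Mul2 // r0:Mul1,r1:6,r2:Add1,r3:Mul2
cycle 13: stall // r0:Mul1,r1:6,r2:Add1,r3:Mul2
cycle 14: stall // r0:Mul1,r1:6,r2:Add1,r3:Mul2
cycle 15: stall // r0:Mul1,r1:6,r2:Add1,r3:Mul2
cycle 16: stall // r0:Mul1,r1:6,r2:Add1,r3:Mul2
cycle 17: CDB Mul1=-1248; issue MUL r1<-Mul1 // r0:-1248,r1:Mul1,r2:Add1,r3:Mul2
cycle 18: CDB Mul2=256 // r0:-1248,r1:Mul1,r2:Add1,r3:256
cycle 19: CDB Add1=1235 // r0:-1248,r1:Mul1,r2:1235,r3:256
cycle 20: - // r0:-1248,r1:Mul1,r2:1235,r3:256
cycle 21: - // r0:-1248,r1:Mul1,r2:1235,r3:256

STATUS = VALUE 1235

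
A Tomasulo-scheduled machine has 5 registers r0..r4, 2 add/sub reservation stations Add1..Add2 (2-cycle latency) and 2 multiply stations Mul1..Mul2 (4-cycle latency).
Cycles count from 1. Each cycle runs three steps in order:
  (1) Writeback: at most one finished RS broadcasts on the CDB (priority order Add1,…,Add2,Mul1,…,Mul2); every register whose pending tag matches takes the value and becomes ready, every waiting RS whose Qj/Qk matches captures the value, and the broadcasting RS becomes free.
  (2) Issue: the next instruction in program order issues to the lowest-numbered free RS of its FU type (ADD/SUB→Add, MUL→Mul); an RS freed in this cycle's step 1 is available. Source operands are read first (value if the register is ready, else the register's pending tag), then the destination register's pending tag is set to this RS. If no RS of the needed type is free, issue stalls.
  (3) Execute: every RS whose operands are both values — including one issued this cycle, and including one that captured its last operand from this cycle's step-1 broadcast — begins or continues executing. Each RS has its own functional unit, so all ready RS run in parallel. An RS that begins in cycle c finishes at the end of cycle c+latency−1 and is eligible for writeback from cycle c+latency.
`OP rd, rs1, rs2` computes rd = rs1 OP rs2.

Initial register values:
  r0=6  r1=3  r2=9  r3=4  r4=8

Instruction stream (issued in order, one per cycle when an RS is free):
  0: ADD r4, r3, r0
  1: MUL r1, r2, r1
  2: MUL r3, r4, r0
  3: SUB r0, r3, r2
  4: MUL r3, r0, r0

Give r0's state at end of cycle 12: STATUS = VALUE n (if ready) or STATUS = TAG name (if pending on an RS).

  c1: issue ADD r4<-Add1  regs: r0:6,r1:3,r2:9,r3:4,r4:Add1
  c2: issue MUL r1<-Mul1  regs: r0:6,r1:Mul1,r2:9,r3:4,r4:Add1
  c3: CDB Add1=10; issue MUL r3<-Mul2  regs: r0:6,r1:Mul1,r2:9,r3:Mul2,r4:10
  c4: issue SUB r0<-Add1  regs: r0:Add1,r1:Mul1,r2:9,r3:Mul2,r4:10
  c5: stall  regs: r0:Add1,r1:Mul1,r2:9,r3:Mul2,r4:10
  c6: CDB Mul1=27; issue MUL r3<-Mul1  regs: r0:Add1,r1:27,r2:9,r3:Mul1,r4:10
  c7: CDB Mul2=60  regs: r0:Add1,r1:27,r2:9,r3:Mul1,r4:10
  c8: -  regs: r0:Add1,r1:27,r2:9,r3:Mul1,r4:10
  c9: CDB Add1=51  regs: r0:51,r1:27,r2:9,r3:Mul1,r4:10
  c10: -  regs: r0:51,r1:27,r2:9,r3:Mul1,r4:10
  c11: -  regs: r0:51,r1:27,r2:9,r3:Mul1,r4:10
  c12: -  regs: r0:51,r1:27,r2:9,r3:Mul1,r4:10

STATUS = VALUE 51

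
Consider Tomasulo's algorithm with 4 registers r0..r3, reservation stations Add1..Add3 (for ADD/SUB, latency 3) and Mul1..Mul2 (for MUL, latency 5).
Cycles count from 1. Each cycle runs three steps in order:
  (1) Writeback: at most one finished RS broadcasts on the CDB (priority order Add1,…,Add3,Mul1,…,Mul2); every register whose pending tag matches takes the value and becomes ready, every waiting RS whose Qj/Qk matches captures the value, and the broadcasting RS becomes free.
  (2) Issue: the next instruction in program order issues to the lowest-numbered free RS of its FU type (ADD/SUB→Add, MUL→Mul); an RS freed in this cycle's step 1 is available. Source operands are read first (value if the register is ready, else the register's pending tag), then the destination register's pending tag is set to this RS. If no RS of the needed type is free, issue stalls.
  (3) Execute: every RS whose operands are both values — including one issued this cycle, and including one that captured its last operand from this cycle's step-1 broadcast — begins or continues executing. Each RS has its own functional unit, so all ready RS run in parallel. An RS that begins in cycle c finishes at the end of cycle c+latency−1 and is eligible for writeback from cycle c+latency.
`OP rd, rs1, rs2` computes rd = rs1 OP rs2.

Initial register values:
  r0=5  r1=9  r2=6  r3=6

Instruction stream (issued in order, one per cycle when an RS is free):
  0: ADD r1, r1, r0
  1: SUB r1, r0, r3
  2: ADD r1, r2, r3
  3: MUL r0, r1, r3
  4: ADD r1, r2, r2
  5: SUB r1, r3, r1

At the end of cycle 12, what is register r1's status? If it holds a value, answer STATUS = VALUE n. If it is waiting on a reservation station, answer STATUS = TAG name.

STATUS = VALUE -6

cycle 1: issue ADD r1<-Add1 // r0:5,r1:Add1,r2:6,r3:6
cycle 2: issue SUB r1<-Add2 // r0:5,r1:Add2,r2:6,r3:6
cycle 3: issue ADD r1<-Add3 // r0:5,r1:Add3,r2:6,r3:6
cycle 4: CDB Add1=14; issue MUL r0<-Mul1 // r0:Mul1,r1:Add3,r2:6,r3:6
cycle 5: CDB Add2=-1; issue ADD r1<-Add1 // r0:Mul1,r1:Add1,r2:6,r3:6
cycle 6: CDB Add3=12; issue SUB r1<-Add2 // r0:Mul1,r1:Add2,r2:6,r3:6
cycle 7: - // r0:Mul1,r1:Add2,r2:6,r3:6
cycle 8: CDB Add1=12 // r0:Mul1,r1:Add2,r2:6,r3:6
cycle 9: - // r0:Mul1,r1:Add2,r2:6,r3:6
cycle 10: - // r0:Mul1,r1:Add2,r2:6,r3:6
cycle 11: CDB Add2=-6 // r0:Mul1,r1:-6,r2:6,r3:6
cycle 12: CDB Mul1=72 // r0:72,r1:-6,r2:6,r3:6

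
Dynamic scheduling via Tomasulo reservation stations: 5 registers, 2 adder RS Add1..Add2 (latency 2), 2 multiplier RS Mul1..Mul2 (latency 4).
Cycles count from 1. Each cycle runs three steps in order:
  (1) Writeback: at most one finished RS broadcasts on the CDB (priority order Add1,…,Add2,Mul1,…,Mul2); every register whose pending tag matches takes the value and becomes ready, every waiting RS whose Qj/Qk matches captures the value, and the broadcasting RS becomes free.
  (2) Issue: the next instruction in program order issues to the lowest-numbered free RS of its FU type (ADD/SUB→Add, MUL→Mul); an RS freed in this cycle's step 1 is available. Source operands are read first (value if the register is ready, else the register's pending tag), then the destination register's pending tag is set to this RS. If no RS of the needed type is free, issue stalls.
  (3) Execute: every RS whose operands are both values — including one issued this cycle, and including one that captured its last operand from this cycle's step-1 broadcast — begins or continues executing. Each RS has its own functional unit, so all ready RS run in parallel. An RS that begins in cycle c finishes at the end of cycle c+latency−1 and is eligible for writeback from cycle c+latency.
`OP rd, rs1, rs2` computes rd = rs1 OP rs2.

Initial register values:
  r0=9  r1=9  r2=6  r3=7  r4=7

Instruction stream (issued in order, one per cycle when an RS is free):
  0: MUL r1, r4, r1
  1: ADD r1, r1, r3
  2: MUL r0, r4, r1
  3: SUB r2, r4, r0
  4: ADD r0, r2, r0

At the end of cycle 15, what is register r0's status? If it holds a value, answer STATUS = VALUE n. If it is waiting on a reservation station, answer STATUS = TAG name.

cycle 1: issue MUL r1<-Mul1 // r0:9,r1:Mul1,r2:6,r3:7,r4:7
cycle 2: issue ADD r1<-Add1 // r0:9,r1:Add1,r2:6,r3:7,r4:7
cycle 3: issue MUL r0<-Mul2 // r0:Mul2,r1:Add1,r2:6,r3:7,r4:7
cycle 4: issue SUB r2<-Add2 // r0:Mul2,r1:Add1,r2:Add2,r3:7,r4:7
cycle 5: CDB Mul1=63; stall // r0:Mul2,r1:Add1,r2:Add2,r3:7,r4:7
cycle 6: stall // r0:Mul2,r1:Add1,r2:Add2,r3:7,r4:7
cycle 7: CDB Add1=70; issue ADD r0<-Add1 // r0:Add1,r1:70,r2:Add2,r3:7,r4:7
cycle 8: - // r0:Add1,r1:70,r2:Add2,r3:7,r4:7
cycle 9: - // r0:Add1,r1:70,r2:Add2,r3:7,r4:7
cycle 10: - // r0:Add1,r1:70,r2:Add2,r3:7,r4:7
cycle 11: CDB Mul2=490 // r0:Add1,r1:70,r2:Add2,r3:7,r4:7
cycle 12: - // r0:Add1,r1:70,r2:Add2,r3:7,r4:7
cycle 13: CDB Add2=-483 // r0:Add1,r1:70,r2:-483,r3:7,r4:7
cycle 14: - // r0:Add1,r1:70,r2:-483,r3:7,r4:7
cycle 15: CDB Add1=7 // r0:7,r1:70,r2:-483,r3:7,r4:7

STATUS = VALUE 7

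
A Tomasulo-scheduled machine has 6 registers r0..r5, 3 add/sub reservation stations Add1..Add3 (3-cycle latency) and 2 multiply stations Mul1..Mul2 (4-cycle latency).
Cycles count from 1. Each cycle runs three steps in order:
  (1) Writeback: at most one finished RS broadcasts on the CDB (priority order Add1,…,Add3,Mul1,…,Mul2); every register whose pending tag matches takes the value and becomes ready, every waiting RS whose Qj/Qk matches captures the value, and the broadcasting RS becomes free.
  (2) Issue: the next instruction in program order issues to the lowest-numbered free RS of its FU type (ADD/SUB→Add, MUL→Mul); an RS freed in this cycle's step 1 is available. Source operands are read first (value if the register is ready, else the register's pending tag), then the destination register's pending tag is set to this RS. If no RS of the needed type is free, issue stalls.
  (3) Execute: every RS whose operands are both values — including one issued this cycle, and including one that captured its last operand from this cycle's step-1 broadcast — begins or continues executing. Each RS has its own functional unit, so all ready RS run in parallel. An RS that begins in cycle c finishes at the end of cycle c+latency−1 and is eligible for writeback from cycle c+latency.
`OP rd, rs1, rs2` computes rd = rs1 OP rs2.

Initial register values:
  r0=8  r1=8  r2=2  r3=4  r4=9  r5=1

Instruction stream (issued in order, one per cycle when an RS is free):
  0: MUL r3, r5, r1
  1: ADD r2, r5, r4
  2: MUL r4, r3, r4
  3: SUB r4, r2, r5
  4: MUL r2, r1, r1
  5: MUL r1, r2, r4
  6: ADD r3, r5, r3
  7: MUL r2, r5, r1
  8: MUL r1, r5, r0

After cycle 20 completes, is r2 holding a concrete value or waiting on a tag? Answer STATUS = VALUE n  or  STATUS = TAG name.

STATUS = VALUE 576

  c1: issue MUL r3<-Mul1  regs: r0:8,r1:8,r2:2,r3:Mul1,r4:9,r5:1
  c2: issue ADD r2<-Add1  regs: r0:8,r1:8,r2:Add1,r3:Mul1,r4:9,r5:1
  c3: issue MUL r4<-Mul2  regs: r0:8,r1:8,r2:Add1,r3:Mul1,r4:Mul2,r5:1
  c4: issue SUB r4<-Add2  regs: r0:8,r1:8,r2:Add1,r3:Mul1,r4:Add2,r5:1
  c5: CDB Add1=10; stall  regs: r0:8,r1:8,r2:10,r3:Mul1,r4:Add2,r5:1
  c6: CDB Mul1=8; issue MUL r2<-Mul1  regs: r0:8,r1:8,r2:Mul1,r3:8,r4:Add2,r5:1
  c7: stall  regs: r0:8,r1:8,r2:Mul1,r3:8,r4:Add2,r5:1
  c8: CDB Add2=9; stall  regs: r0:8,r1:8,r2:Mul1,r3:8,r4:9,r5:1
  c9: stall  regs: r0:8,r1:8,r2:Mul1,r3:8,r4:9,r5:1
  c10: CDB Mul1=64; issue MUL r1<-Mul1  regs: r0:8,r1:Mul1,r2:64,r3:8,r4:9,r5:1
  c11: CDB Mul2=72; issue ADD r3<-Add1  regs: r0:8,r1:Mul1,r2:64,r3:Add1,r4:9,r5:1
  c12: issue MUL r2<-Mul2  regs: r0:8,r1:Mul1,r2:Mul2,r3:Add1,r4:9,r5:1
  c13: stall  regs: r0:8,r1:Mul1,r2:Mul2,r3:Add1,r4:9,r5:1
  c14: CDB Add1=9; stall  regs: r0:8,r1:Mul1,r2:Mul2,r3:9,r4:9,r5:1
  c15: CDB Mul1=576; issue MUL r1<-Mul1  regs: r0:8,r1:Mul1,r2:Mul2,r3:9,r4:9,r5:1
  c16: -  regs: r0:8,r1:Mul1,r2:Mul2,r3:9,r4:9,r5:1
  c17: -  regs: r0:8,r1:Mul1,r2:Mul2,r3:9,r4:9,r5:1
  c18: -  regs: r0:8,r1:Mul1,r2:Mul2,r3:9,r4:9,r5:1
  c19: CDB Mul1=8  regs: r0:8,r1:8,r2:Mul2,r3:9,r4:9,r5:1
  c20: CDB Mul2=576  regs: r0:8,r1:8,r2:576,r3:9,r4:9,r5:1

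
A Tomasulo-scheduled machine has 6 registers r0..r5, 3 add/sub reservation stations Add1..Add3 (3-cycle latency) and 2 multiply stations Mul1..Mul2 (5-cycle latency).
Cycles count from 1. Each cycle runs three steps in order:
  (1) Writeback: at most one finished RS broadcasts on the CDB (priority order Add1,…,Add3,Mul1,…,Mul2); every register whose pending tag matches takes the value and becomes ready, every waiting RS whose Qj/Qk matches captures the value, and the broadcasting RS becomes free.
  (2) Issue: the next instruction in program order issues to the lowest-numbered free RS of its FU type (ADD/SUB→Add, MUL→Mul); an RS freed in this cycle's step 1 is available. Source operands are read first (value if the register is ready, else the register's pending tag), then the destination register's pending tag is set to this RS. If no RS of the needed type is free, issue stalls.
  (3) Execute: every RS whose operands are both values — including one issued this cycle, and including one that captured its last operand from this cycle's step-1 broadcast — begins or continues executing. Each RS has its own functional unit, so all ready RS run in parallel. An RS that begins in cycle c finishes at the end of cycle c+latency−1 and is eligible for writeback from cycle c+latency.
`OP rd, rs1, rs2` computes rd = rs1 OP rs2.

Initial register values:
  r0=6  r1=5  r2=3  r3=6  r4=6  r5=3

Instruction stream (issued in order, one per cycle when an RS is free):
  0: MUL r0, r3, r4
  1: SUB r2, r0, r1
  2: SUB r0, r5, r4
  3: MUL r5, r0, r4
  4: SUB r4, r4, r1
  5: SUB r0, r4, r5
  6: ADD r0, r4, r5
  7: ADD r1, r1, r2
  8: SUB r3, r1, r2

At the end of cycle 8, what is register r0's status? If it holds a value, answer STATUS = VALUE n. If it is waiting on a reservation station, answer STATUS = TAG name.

STATUS = TAG Add3

cycle 1: issue MUL r0<-Mul1 // r0:Mul1,r1:5,r2:3,r3:6,r4:6,r5:3
cycle 2: issue SUB r2<-Add1 // r0:Mul1,r1:5,r2:Add1,r3:6,r4:6,r5:3
cycle 3: issue SUB r0<-Add2 // r0:Add2,r1:5,r2:Add1,r3:6,r4:6,r5:3
cycle 4: issue MUL r5<-Mul2 // r0:Add2,r1:5,r2:Add1,r3:6,r4:6,r5:Mul2
cycle 5: issue SUB r4<-Add3 // r0:Add2,r1:5,r2:Add1,r3:6,r4:Add3,r5:Mul2
cycle 6: CDB Add2=-3; issue SUB r0<-Add2 // r0:Add2,r1:5,r2:Add1,r3:6,r4:Add3,r5:Mul2
cycle 7: CDB Mul1=36; stall // r0:Add2,r1:5,r2:Add1,r3:6,r4:Add3,r5:Mul2
cycle 8: CDB Add3=1; issue ADD r0<-Add3 // r0:Add3,r1:5,r2:Add1,r3:6,r4:1,r5:Mul2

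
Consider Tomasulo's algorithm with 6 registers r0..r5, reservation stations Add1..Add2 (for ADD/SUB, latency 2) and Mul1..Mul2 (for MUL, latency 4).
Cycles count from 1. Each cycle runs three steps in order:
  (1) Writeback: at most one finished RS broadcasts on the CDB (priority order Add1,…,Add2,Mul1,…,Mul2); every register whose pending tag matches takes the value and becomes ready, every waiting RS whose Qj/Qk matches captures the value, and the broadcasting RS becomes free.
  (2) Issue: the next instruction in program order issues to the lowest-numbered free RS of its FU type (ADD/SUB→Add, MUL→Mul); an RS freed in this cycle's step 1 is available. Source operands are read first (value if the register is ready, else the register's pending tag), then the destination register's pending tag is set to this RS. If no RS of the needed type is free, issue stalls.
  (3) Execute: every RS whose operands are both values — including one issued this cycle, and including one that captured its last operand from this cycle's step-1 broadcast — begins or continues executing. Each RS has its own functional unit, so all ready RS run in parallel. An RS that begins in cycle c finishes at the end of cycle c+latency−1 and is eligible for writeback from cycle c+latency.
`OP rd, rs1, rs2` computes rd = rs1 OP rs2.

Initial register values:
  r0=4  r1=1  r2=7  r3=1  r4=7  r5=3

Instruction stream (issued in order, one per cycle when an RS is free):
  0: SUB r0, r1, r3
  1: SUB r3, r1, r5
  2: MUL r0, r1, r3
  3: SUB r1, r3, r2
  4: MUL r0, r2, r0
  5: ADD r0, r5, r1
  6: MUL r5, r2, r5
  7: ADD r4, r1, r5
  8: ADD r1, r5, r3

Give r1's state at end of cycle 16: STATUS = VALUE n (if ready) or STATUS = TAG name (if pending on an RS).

STATUS = VALUE 19

  c1: issue SUB r0<-Add1  regs: r0:Add1,r1:1,r2:7,r3:1,r4:7,r5:3
  c2: issue SUB r3<-Add2  regs: r0:Add1,r1:1,r2:7,r3:Add2,r4:7,r5:3
  c3: CDB Add1=0; issue MUL r0<-Mul1  regs: r0:Mul1,r1:1,r2:7,r3:Add2,r4:7,r5:3
  c4: CDB Add2=-2; issue SUB r1<-Add1  regs: r0:Mul1,r1:Add1,r2:7,r3:-2,r4:7,r5:3
  c5: issue MUL r0<-Mul2  regs: r0:Mul2,r1:Add1,r2:7,r3:-2,r4:7,r5:3
  c6: CDB Add1=-9; issue ADD r0<-Add1  regs: r0:Add1,r1:-9,r2:7,r3:-2,r4:7,r5:3
  c7: stall  regs: r0:Add1,r1:-9,r2:7,r3:-2,r4:7,r5:3
  c8: CDB Add1=-6; stall  regs: r0:-6,r1:-9,r2:7,r3:-2,r4:7,r5:3
  c9: CDB Mul1=-2; issue MUL r5<-Mul1  regs: r0:-6,r1:-9,r2:7,r3:-2,r4:7,r5:Mul1
  c10: issue ADD r4<-Add1  regs: r0:-6,r1:-9,r2:7,r3:-2,r4:Add1,r5:Mul1
  c11: issue ADD r1<-Add2  regs: r0:-6,r1:Add2,r2:7,r3:-2,r4:Add1,r5:Mul1
  c12: -  regs: r0:-6,r1:Add2,r2:7,r3:-2,r4:Add1,r5:Mul1
  c13: CDB Mul1=21  regs: r0:-6,r1:Add2,r2:7,r3:-2,r4:Add1,r5:21
  c14: CDB Mul2=-14  regs: r0:-6,r1:Add2,r2:7,r3:-2,r4:Add1,r5:21
  c15: CDB Add1=12  regs: r0:-6,r1:Add2,r2:7,r3:-2,r4:12,r5:21
  c16: CDB Add2=19  regs: r0:-6,r1:19,r2:7,r3:-2,r4:12,r5:21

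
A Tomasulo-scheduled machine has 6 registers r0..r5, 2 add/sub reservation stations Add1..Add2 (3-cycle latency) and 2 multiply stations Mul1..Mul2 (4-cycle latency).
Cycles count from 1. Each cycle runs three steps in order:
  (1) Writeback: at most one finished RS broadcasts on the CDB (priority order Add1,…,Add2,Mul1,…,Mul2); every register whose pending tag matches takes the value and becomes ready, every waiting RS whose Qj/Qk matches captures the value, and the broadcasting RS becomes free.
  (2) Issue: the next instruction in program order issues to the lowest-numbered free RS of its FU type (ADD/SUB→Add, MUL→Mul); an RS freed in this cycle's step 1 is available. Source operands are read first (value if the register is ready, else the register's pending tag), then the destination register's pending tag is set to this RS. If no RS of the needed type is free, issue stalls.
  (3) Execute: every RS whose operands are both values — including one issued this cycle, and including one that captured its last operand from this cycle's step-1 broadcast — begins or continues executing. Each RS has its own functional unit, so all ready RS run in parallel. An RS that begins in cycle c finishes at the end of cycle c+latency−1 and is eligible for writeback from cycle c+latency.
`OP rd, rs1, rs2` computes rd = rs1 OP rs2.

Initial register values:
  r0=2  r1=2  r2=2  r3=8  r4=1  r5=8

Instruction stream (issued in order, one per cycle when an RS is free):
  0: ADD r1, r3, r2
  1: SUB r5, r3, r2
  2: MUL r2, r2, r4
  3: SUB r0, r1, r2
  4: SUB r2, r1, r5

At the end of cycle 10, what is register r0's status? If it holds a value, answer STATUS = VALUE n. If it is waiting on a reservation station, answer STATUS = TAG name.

STATUS = VALUE 8

cycle 1: issue ADD r1<-Add1 // r0:2,r1:Add1,r2:2,r3:8,r4:1,r5:8
cycle 2: issue SUB r5<-Add2 // r0:2,r1:Add1,r2:2,r3:8,r4:1,r5:Add2
cycle 3: issue MUL r2<-Mul1 // r0:2,r1:Add1,r2:Mul1,r3:8,r4:1,r5:Add2
cycle 4: CDB Add1=10; issue SUB r0<-Add1 // r0:Add1,r1:10,r2:Mul1,r3:8,r4:1,r5:Add2
cycle 5: CDB Add2=6; issue SUB r2<-Add2 // r0:Add1,r1:10,r2:Add2,r3:8,r4:1,r5:6
cycle 6: - // r0:Add1,r1:10,r2:Add2,r3:8,r4:1,r5:6
cycle 7: CDB Mul1=2 // r0:Add1,r1:10,r2:Add2,r3:8,r4:1,r5:6
cycle 8: CDB Add2=4 // r0:Add1,r1:10,r2:4,r3:8,r4:1,r5:6
cycle 9: - // r0:Add1,r1:10,r2:4,r3:8,r4:1,r5:6
cycle 10: CDB Add1=8 // r0:8,r1:10,r2:4,r3:8,r4:1,r5:6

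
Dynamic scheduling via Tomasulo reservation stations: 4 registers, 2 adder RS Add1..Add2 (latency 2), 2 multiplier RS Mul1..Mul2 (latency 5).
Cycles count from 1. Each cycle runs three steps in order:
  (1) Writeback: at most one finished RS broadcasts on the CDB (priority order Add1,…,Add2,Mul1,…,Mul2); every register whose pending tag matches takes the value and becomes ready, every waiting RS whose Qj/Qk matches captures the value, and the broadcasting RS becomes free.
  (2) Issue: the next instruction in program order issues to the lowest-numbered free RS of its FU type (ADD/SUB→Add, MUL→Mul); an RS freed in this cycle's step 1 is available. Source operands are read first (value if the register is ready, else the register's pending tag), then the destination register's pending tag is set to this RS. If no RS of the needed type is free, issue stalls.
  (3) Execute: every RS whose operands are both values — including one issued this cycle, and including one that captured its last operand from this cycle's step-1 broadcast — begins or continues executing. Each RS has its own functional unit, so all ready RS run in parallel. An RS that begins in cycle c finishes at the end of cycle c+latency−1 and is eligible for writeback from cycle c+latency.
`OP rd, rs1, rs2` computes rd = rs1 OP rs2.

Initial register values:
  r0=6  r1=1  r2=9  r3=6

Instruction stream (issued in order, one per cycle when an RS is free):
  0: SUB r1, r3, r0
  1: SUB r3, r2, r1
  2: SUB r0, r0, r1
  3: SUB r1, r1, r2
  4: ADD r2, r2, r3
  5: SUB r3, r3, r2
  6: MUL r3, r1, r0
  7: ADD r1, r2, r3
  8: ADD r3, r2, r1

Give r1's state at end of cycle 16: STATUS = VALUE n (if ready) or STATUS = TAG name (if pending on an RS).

STATUS = VALUE -36

c1: issue SUB r1<-Add1 | r0:6,r1:Add1,r2:9,r3:6
c2: issue SUB r3<-Add2 | r0:6,r1:Add1,r2:9,r3:Add2
c3: CDB Add1=0; issue SUB r0<-Add1 | r0:Add1,r1:0,r2:9,r3:Add2
c4: stall | r0:Add1,r1:0,r2:9,r3:Add2
c5: CDB Add1=6; issue SUB r1<-Add1 | r0:6,r1:Add1,r2:9,r3:Add2
c6: CDB Add2=9; issue ADD r2<-Add2 | r0:6,r1:Add1,r2:Add2,r3:9
c7: CDB Add1=-9; issue SUB r3<-Add1 | r0:6,r1:-9,r2:Add2,r3:Add1
c8: CDB Add2=18; issue MUL r3<-Mul1 | r0:6,r1:-9,r2:18,r3:Mul1
c9: issue ADD r1<-Add2 | r0:6,r1:Add2,r2:18,r3:Mul1
c10: CDB Add1=-9; issue ADD r3<-Add1 | r0:6,r1:Add2,r2:18,r3:Add1
c11: - | r0:6,r1:Add2,r2:18,r3:Add1
c12: - | r0:6,r1:Add2,r2:18,r3:Add1
c13: CDB Mul1=-54 | r0:6,r1:Add2,r2:18,r3:Add1
c14: - | r0:6,r1:Add2,r2:18,r3:Add1
c15: CDB Add2=-36 | r0:6,r1:-36,r2:18,r3:Add1
c16: - | r0:6,r1:-36,r2:18,r3:Add1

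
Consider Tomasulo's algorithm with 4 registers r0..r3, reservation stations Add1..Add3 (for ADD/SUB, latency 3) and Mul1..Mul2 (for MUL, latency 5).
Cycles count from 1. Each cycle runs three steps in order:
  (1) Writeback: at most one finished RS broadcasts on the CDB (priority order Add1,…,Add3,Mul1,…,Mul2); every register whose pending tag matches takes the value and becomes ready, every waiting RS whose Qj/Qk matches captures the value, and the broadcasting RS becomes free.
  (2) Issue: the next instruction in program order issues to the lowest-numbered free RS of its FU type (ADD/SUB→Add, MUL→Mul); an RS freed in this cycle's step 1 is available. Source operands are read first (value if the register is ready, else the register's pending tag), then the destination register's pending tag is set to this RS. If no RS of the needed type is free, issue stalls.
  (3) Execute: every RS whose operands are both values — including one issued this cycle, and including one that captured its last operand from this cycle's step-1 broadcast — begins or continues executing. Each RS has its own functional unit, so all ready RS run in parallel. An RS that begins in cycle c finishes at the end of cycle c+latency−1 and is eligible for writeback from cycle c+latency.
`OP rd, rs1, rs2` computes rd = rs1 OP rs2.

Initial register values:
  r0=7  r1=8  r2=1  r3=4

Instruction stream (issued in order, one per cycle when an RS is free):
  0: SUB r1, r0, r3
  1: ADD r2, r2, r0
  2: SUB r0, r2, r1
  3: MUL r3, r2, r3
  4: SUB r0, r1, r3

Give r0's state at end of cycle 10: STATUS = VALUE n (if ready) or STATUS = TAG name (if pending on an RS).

cycle 1: issue SUB r1<-Add1 // r0:7,r1:Add1,r2:1,r3:4
cycle 2: issue ADD r2<-Add2 // r0:7,r1:Add1,r2:Add2,r3:4
cycle 3: issue SUB r0<-Add3 // r0:Add3,r1:Add1,r2:Add2,r3:4
cycle 4: CDB Add1=3; issue MUL r3<-Mul1 // r0:Add3,r1:3,r2:Add2,r3:Mul1
cycle 5: CDB Add2=8; issue SUB r0<-Add1 // r0:Add1,r1:3,r2:8,r3:Mul1
cycle 6: - // r0:Add1,r1:3,r2:8,r3:Mul1
cycle 7: - // r0:Add1,r1:3,r2:8,r3:Mul1
cycle 8: CDB Add3=5 // r0:Add1,r1:3,r2:8,r3:Mul1
cycle 9: - // r0:Add1,r1:3,r2:8,r3:Mul1
cycle 10: CDB Mul1=32 // r0:Add1,r1:3,r2:8,r3:32

STATUS = TAG Add1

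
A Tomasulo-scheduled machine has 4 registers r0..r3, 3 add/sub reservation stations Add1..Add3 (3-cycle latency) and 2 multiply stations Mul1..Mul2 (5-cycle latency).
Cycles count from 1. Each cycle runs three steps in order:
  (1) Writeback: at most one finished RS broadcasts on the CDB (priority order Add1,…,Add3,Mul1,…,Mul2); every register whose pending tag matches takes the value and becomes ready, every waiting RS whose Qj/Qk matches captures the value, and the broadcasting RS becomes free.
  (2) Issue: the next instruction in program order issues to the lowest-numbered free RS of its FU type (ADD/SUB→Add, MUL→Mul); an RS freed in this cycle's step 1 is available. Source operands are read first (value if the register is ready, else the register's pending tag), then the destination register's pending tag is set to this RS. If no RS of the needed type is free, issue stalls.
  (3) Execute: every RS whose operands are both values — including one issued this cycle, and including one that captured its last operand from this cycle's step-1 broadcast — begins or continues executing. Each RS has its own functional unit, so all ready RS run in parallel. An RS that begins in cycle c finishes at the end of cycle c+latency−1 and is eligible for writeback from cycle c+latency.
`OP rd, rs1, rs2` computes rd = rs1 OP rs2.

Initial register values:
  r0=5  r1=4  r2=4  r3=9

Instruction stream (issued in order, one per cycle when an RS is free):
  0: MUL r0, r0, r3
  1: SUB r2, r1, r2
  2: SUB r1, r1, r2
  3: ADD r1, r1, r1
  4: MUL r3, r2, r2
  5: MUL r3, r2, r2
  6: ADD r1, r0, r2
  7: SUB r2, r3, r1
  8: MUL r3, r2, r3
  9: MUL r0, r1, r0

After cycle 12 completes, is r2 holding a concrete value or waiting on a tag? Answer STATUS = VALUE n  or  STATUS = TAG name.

STATUS = TAG Add2

c1: issue MUL r0<-Mul1 | r0:Mul1,r1:4,r2:4,r3:9
c2: issue SUB r2<-Add1 | r0:Mul1,r1:4,r2:Add1,r3:9
c3: issue SUB r1<-Add2 | r0:Mul1,r1:Add2,r2:Add1,r3:9
c4: issue ADD r1<-Add3 | r0:Mul1,r1:Add3,r2:Add1,r3:9
c5: CDB Add1=0; issue MUL r3<-Mul2 | r0:Mul1,r1:Add3,r2:0,r3:Mul2
c6: CDB Mul1=45; issue MUL r3<-Mul1 | r0:45,r1:Add3,r2:0,r3:Mul1
c7: issue ADD r1<-Add1 | r0:45,r1:Add1,r2:0,r3:Mul1
c8: CDB Add2=4; issue SUB r2<-Add2 | r0:45,r1:Add1,r2:Add2,r3:Mul1
c9: stall | r0:45,r1:Add1,r2:Add2,r3:Mul1
c10: CDB Add1=45; stall | r0:45,r1:45,r2:Add2,r3:Mul1
c11: CDB Add3=8; stall | r0:45,r1:45,r2:Add2,r3:Mul1
c12: CDB Mul1=0; issue MUL r3<-Mul1 | r0:45,r1:45,r2:Add2,r3:Mul1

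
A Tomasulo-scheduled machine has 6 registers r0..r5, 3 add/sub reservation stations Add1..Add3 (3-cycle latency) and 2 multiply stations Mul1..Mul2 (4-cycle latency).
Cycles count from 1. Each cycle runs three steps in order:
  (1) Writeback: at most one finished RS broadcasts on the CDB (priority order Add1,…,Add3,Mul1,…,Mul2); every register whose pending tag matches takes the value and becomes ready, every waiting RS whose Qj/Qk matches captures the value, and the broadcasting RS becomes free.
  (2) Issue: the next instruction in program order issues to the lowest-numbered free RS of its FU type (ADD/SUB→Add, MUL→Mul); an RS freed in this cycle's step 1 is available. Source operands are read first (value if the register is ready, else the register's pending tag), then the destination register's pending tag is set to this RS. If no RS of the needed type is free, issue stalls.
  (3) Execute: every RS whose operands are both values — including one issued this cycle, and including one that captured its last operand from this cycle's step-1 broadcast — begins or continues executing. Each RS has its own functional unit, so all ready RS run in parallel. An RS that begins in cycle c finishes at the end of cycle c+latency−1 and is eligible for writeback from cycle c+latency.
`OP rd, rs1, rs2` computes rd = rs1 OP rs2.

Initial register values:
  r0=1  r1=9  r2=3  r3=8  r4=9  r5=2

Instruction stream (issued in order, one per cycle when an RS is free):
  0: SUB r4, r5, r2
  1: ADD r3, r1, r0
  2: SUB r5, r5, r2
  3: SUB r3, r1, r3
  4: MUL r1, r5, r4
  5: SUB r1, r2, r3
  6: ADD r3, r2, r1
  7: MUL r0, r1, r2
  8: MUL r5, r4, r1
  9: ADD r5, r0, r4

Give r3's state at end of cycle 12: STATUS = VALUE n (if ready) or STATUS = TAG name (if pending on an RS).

STATUS = TAG Add3

c1: issue SUB r4<-Add1 | r0:1,r1:9,r2:3,r3:8,r4:Add1,r5:2
c2: issue ADD r3<-Add2 | r0:1,r1:9,r2:3,r3:Add2,r4:Add1,r5:2
c3: issue SUB r5<-Add3 | r0:1,r1:9,r2:3,r3:Add2,r4:Add1,r5:Add3
c4: CDB Add1=-1; issue SUB r3<-Add1 | r0:1,r1:9,r2:3,r3:Add1,r4:-1,r5:Add3
c5: CDB Add2=10; issue MUL r1<-Mul1 | r0:1,r1:Mul1,r2:3,r3:Add1,r4:-1,r5:Add3
c6: CDB Add3=-1; issue SUB r1<-Add2 | r0:1,r1:Add2,r2:3,r3:Add1,r4:-1,r5:-1
c7: issue ADD r3<-Add3 | r0:1,r1:Add2,r2:3,r3:Add3,r4:-1,r5:-1
c8: CDB Add1=-1; issue MUL r0<-Mul2 | r0:Mul2,r1:Add2,r2:3,r3:Add3,r4:-1,r5:-1
c9: stall | r0:Mul2,r1:Add2,r2:3,r3:Add3,r4:-1,r5:-1
c10: CDB Mul1=1; issue MUL r5<-Mul1 | r0:Mul2,r1:Add2,r2:3,r3:Add3,r4:-1,r5:Mul1
c11: CDB Add2=4; issue ADD r5<-Add1 | r0:Mul2,r1:4,r2:3,r3:Add3,r4:-1,r5:Add1
c12: - | r0:Mul2,r1:4,r2:3,r3:Add3,r4:-1,r5:Add1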